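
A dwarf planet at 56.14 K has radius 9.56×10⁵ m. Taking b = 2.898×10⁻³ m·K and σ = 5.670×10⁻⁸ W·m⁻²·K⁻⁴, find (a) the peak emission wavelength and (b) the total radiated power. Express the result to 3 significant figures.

(a) λ_max = b/T = 2.898×10⁻³/56.14 = 5.162×10⁻⁵ m = 51.6 μm.
Surface area A = 4πR² = 4π(9.56×10⁵ m)² = 1.14849×10¹³ m².
(b) P = σAT⁴ = 5.670×10⁻⁸×1.14849×10¹³×(56.14)⁴ = 6.47×10¹² W.

λ_max ≈ 51.6 μm; P ≈ 6.47×10¹² W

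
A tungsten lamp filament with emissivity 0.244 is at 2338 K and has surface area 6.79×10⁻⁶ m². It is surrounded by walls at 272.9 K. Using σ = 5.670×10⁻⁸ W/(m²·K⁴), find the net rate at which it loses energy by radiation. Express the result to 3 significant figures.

Net loss ≈ 2.81 W

Area A = 6.79×10⁻⁶ m².
Net radiated power P_net = εσA(T⁴ − T₀⁴) = 0.244×5.670×10⁻⁸×6.79×10⁻⁶×(2338⁴ − 272.9⁴).
T⁴ − T₀⁴ = 2.98798×10¹³ − 5.54644×10⁹ = 2.98743×10¹³ K⁴, so P_net = 2.81 W.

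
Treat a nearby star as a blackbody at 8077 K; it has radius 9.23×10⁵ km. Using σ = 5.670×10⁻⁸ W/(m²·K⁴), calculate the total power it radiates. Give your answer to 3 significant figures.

Surface area A = 4πR² = 4π(9.23×10⁸ m)² = 1.07057×10¹⁹ m².
P = σAT⁴ = 5.670×10⁻⁸ × 1.07057×10¹⁹ × (8077)⁴ = 2.58×10²⁷ W.

P ≈ 2.58×10²⁷ W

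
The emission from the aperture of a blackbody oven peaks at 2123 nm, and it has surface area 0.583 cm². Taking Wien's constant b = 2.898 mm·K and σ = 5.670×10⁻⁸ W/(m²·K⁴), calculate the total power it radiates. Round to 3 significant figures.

P ≈ 11.5 W

Wien's law: T = b/λ_max = 2.898×10⁻³/2.123×10⁻⁶ = 1365.05 K.
Area A = 0.583 cm² = 5.83×10⁻⁵ m².
Then P = σAT⁴ = 5.670×10⁻⁸×5.83×10⁻⁵×(1365.05)⁴ = 11.5 W.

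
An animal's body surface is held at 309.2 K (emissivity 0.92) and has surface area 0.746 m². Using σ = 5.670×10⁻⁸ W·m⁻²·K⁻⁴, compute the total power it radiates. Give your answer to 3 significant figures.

Area A = 0.746 m².
P = εσAT⁴ = 0.92 × 5.670×10⁻⁸ × 0.746 × (309.2)⁴ = 356 W.

P ≈ 356 W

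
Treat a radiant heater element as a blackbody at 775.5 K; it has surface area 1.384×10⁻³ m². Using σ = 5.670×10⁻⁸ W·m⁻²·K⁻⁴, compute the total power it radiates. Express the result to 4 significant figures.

P ≈ 28.38 W

Area A = 1.384×10⁻³ m².
P = σAT⁴ = 5.670×10⁻⁸ × 1.384×10⁻³ × (775.5)⁴ = 28.38 W.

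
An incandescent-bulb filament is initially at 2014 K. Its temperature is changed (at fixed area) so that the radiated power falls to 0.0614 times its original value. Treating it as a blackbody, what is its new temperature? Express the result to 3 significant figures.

P ∝ T⁴, so T₂/T₁ = (P₂/P₁)^(1/4) = (0.0614)^(1/4) = 0.497785.
T₂ = 2014 × 0.497785 = 1.00×10³ K.

T₂ ≈ 1.00×10³ K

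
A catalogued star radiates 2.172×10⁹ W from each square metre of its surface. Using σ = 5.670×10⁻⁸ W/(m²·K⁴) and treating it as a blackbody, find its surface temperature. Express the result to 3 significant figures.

T ≈ 1.40×10⁴ K

I = σT⁴, so T = (I/σ)^(1/4) = (2.172×10⁹/(5.670×10⁻⁸))^(1/4) = 1.40×10⁴ K.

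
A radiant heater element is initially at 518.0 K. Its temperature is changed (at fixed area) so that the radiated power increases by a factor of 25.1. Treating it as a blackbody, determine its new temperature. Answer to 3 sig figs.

T₂ ≈ 1.16×10³ K

P ∝ T⁴, so T₂/T₁ = (P₂/P₁)^(1/4) = (25.1)^(1/4) = 2.23830.
T₂ = 518.0 × 2.23830 = 1.16×10³ K.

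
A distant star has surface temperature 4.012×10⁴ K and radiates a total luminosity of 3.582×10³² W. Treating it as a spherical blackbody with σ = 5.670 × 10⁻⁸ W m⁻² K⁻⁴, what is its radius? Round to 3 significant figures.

R ≈ 1.39×10¹⁰ m

L = 4πR²σT⁴ ⇒ R = √(L/(4πσT⁴)).
σT⁴ = 1.46902×10¹¹ W/m², so R = √(3.582×10³²/(4π×1.46902×10¹¹)) = 1.39×10¹⁰ m.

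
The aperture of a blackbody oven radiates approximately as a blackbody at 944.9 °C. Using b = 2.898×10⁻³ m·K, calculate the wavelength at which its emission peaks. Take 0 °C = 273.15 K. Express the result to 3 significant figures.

T = 944.9 °C + 273.15 = 1218.05 K.
Wien's displacement law: λ_max = b/T = (2.898×10⁻³ m·K)/(1218.05 K) = 2.379×10⁻⁶ m.
That is 2.38×10³ nm, in the infrared range.

λ_max ≈ 2.38×10³ nm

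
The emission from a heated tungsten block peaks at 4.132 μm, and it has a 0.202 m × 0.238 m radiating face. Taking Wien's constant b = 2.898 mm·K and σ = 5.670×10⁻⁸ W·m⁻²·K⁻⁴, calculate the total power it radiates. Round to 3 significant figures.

P ≈ 660 W

Wien's law: T = b/λ_max = 2.898×10⁻³/4.132×10⁻⁶ = 701.355 K.
Area A = 0.202 × 0.238 = 0.048076 m².
Then P = σAT⁴ = 5.670×10⁻⁸×0.048076×(701.355)⁴ = 660 W.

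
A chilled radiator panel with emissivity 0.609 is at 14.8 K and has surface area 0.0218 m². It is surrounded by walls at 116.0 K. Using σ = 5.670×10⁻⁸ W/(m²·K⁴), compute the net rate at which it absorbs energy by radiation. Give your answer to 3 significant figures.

Area A = 0.0218 m².
Net radiated power P_net = εσA(T⁴ − T₀⁴) = 0.609×5.670×10⁻⁸×0.0218×(14.8⁴ − 116.0⁴).
T⁴ − T₀⁴ = 47978.5 − 1.81064×10⁸ = -1.81016×10⁸ K⁴, so P_net = -0.136 W — negative, meaning a net gain of 0.136 W.

Net gain ≈ 0.136 W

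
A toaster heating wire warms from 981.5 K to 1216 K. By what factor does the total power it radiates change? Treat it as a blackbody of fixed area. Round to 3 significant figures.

P₂/P₁ ≈ 2.36

P ∝ T⁴, so P₂/P₁ = (T₂/T₁)⁴ = (1216/981.5)⁴ = (1.23892)⁴ = 2.36.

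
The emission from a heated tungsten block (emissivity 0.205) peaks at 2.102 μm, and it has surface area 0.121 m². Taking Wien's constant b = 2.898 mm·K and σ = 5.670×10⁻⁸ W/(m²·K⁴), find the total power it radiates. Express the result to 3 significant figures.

P ≈ 5.08×10³ W

Wien's law: T = b/λ_max = 2.898×10⁻³/2.102×10⁻⁶ = 1378.69 K.
Area A = 0.121 m².
Then P = εσAT⁴ = 0.205×5.670×10⁻⁸×0.121×(1378.69)⁴ = 5.08×10³ W.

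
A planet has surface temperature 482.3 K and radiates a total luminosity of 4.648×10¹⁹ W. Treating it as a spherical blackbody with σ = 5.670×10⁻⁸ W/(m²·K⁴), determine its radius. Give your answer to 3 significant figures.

L = 4πR²σT⁴ ⇒ R = √(L/(4πσT⁴)).
σT⁴ = 3067.98 W/m², so R = √(4.648×10¹⁹/(4π×3067.98)) = 3.47×10⁷ m.

R ≈ 3.47×10⁷ m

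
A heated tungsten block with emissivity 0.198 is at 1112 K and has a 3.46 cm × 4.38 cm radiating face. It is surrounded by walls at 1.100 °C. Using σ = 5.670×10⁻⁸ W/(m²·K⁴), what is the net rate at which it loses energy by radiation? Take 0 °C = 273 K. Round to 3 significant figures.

Surroundings: T = 1.100 °C + 273 = 274.100 K.
Area A = 0.0346 × 0.0438 = 1.51548×10⁻³ m².
Net radiated power P_net = εσA(T⁴ − T₀⁴) = 0.198×5.670×10⁻⁸×1.51548×10⁻³×(1112⁴ − 274.100⁴).
T⁴ − T₀⁴ = 1.52904×10¹² − 5.64464×10⁹ = 1.52340×10¹² K⁴, so P_net = 25.9 W.

Net loss ≈ 25.9 W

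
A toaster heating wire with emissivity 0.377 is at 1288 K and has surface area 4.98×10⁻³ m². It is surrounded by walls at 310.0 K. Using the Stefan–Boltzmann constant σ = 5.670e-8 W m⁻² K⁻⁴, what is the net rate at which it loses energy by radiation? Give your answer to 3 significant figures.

Net loss ≈ 292 W

Area A = 4.98×10⁻³ m².
Net radiated power P_net = εσA(T⁴ − T₀⁴) = 0.377×5.670×10⁻⁸×4.98×10⁻³×(1288⁴ − 310.0⁴).
T⁴ − T₀⁴ = 2.75210×10¹² − 9.23521×10⁹ = 2.74286×10¹² K⁴, so P_net = 292 W.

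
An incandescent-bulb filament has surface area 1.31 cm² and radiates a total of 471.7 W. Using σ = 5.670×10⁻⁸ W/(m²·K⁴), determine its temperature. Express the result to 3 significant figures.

T ≈ 2.82×10³ K

Area A = 1.31 cm² = 1.31×10⁻⁴ m².
P = σAT⁴ ⇒ T = (P/(σA))^(1/4) = (471.7/(5.670×10⁻⁸×1.31×10⁻⁴))^(1/4) = 2.82×10³ K.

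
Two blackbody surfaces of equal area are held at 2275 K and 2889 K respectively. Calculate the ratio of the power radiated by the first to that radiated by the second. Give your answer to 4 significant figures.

With equal areas, P₁/P₂ = (T₁/T₂)⁴ = (2275/2889)⁴ = 0.3845.

P₁/P₂ ≈ 0.3845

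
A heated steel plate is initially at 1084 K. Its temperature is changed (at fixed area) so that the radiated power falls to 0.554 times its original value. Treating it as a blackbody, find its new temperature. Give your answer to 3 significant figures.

T₂ ≈ 935 K

P ∝ T⁴, so T₂/T₁ = (P₂/P₁)^(1/4) = (0.554)^(1/4) = 0.862735.
T₂ = 1084 × 0.862735 = 935 K.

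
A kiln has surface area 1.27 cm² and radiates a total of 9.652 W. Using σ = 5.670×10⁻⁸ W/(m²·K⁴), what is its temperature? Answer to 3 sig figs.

T ≈ 1.08×10³ K

Area A = 1.27 cm² = 1.27×10⁻⁴ m².
P = σAT⁴ ⇒ T = (P/(σA))^(1/4) = (9.652/(5.670×10⁻⁸×1.27×10⁻⁴))^(1/4) = 1.08×10³ K.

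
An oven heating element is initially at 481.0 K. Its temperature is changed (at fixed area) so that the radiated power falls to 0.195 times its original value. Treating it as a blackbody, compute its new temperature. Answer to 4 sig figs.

T₂ ≈ 319.6 K

P ∝ T⁴, so T₂/T₁ = (P₂/P₁)^(1/4) = (0.195)^(1/4) = 0.664521.
T₂ = 481.0 × 0.664521 = 319.6 K.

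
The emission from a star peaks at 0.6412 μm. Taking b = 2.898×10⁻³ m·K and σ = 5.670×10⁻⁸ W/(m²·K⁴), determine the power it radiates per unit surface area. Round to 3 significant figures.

Wien's law: T = b/λ_max = 2.898×10⁻³/6.412×10⁻⁷ = 4519.65 K.
Then I = σT⁴ = 5.670×10⁻⁸×(4519.65)⁴ = 2.37×10⁷ W/m².

I ≈ 2.37×10⁷ W/m²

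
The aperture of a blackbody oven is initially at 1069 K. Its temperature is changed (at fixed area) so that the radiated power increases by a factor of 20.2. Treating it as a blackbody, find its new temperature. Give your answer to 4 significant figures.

P ∝ T⁴, so T₂/T₁ = (P₂/P₁)^(1/4) = (20.2)^(1/4) = 2.12001.
T₂ = 1069 × 2.12001 = 2266 K.

T₂ ≈ 2266 K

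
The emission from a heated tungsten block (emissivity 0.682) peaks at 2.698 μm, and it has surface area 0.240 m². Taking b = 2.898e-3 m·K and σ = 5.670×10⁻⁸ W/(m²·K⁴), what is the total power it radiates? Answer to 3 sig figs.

P ≈ 1.24×10⁴ W

Wien's law: T = b/λ_max = 2.898×10⁻³/2.698×10⁻⁶ = 1074.13 K.
Area A = 0.240 m².
Then P = εσAT⁴ = 0.682×5.670×10⁻⁸×0.240×(1074.13)⁴ = 1.24×10⁴ W.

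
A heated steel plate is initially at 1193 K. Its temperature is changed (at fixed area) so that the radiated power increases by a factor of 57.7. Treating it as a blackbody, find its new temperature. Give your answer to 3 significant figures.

T₂ ≈ 3.29×10³ K

P ∝ T⁴, so T₂/T₁ = (P₂/P₁)^(1/4) = (57.7)^(1/4) = 2.75609.
T₂ = 1193 × 2.75609 = 3.29×10³ K.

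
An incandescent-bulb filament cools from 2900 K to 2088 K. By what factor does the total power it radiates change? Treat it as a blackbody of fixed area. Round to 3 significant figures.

P ∝ T⁴, so P₂/P₁ = (T₂/T₁)⁴ = (2088/2900)⁴ = (0.720000)⁴ = 0.269.

P₂/P₁ ≈ 0.269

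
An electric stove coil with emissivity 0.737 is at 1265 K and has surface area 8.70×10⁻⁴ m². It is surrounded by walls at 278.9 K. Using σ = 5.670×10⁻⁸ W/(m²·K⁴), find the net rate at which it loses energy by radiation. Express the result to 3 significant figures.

Area A = 8.70×10⁻⁴ m².
Net radiated power P_net = εσA(T⁴ − T₀⁴) = 0.737×5.670×10⁻⁸×8.70×10⁻⁴×(1265⁴ − 278.9⁴).
T⁴ − T₀⁴ = 2.56072×10¹² − 6.05054×10⁹ = 2.55467×10¹² K⁴, so P_net = 92.9 W.

Net loss ≈ 92.9 W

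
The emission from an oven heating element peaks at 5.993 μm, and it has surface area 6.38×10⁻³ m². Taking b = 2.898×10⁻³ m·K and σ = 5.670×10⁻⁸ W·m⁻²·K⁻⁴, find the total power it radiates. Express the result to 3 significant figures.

Wien's law: T = b/λ_max = 2.898×10⁻³/5.993×10⁻⁶ = 483.564 K.
Area A = 6.38×10⁻³ m².
Then P = σAT⁴ = 5.670×10⁻⁸×6.38×10⁻³×(483.564)⁴ = 19.8 W.

P ≈ 19.8 W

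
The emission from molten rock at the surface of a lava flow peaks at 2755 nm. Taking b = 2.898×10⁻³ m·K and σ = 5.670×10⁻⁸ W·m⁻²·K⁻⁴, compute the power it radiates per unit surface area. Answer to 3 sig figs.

I ≈ 6.94×10⁴ W/m²

Wien's law: T = b/λ_max = 2.898×10⁻³/2.755×10⁻⁶ = 1051.91 K.
Then I = σT⁴ = 5.670×10⁻⁸×(1051.91)⁴ = 6.94×10⁴ W/m².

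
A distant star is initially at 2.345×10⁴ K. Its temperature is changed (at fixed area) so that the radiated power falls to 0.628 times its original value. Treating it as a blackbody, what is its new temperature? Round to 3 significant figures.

T₂ ≈ 2.09×10⁴ K

P ∝ T⁴, so T₂/T₁ = (P₂/P₁)^(1/4) = (0.628)^(1/4) = 0.890205.
T₂ = 2.345×10⁴ × 0.890205 = 2.09×10⁴ K.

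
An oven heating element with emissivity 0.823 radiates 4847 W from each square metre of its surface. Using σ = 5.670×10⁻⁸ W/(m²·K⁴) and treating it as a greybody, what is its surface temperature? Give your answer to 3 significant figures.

T ≈ 568 K

I = εσT⁴, so T = (I/εσ)^(1/4) = (4847/(0.823×5.670×10⁻⁸))^(1/4) = 568 K.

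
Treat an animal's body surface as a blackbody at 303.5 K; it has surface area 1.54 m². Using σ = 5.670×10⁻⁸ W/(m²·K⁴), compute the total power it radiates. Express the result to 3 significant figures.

P ≈ 741 W

Area A = 1.54 m².
P = σAT⁴ = 5.670×10⁻⁸ × 1.54 × (303.5)⁴ = 741 W.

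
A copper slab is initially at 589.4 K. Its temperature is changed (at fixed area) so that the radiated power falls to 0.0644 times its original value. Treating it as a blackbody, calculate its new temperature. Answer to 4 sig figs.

T₂ ≈ 296.9 K

P ∝ T⁴, so T₂/T₁ = (P₂/P₁)^(1/4) = (0.0644)^(1/4) = 0.503757.
T₂ = 589.4 × 0.503757 = 296.9 K.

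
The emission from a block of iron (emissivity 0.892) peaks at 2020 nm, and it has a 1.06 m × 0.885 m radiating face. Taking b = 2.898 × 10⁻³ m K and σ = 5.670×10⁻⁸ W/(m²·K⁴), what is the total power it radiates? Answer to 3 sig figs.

P ≈ 2.01×10⁵ W

Wien's law: T = b/λ_max = 2.898×10⁻³/2.020×10⁻⁶ = 1434.65 K.
Area A = 1.06 × 0.885 = 0.9381 m².
Then P = εσAT⁴ = 0.892×5.670×10⁻⁸×0.9381×(1434.65)⁴ = 2.01×10⁵ W.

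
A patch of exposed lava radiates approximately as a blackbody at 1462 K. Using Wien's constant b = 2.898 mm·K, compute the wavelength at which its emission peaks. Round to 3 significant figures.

λ_max ≈ 1.98×10³ nm

Wien's displacement law: λ_max = b/T = (2.898×10⁻³ m·K)/(1462 K) = 1.982×10⁻⁶ m.
That is 1.98×10³ nm, in the infrared range.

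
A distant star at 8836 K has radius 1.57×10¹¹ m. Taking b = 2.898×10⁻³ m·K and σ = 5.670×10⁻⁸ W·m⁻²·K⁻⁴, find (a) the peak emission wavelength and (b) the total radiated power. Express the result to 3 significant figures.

λ_max ≈ 328 nm; P ≈ 1.07×10³² W

(a) λ_max = b/T = 2.898×10⁻³/8836 = 3.280×10⁻⁷ m = 328 nm.
Surface area A = 4πR² = 4π(1.57×10¹¹ m)² = 3.09748×10²³ m².
(b) P = σAT⁴ = 5.670×10⁻⁸×3.09748×10²³×(8836)⁴ = 1.07×10³² W.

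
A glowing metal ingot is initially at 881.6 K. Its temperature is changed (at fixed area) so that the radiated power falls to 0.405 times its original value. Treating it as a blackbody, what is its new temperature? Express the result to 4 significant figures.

T₂ ≈ 703.3 K

P ∝ T⁴, so T₂/T₁ = (P₂/P₁)^(1/4) = (0.405)^(1/4) = 0.797744.
T₂ = 881.6 × 0.797744 = 703.3 K.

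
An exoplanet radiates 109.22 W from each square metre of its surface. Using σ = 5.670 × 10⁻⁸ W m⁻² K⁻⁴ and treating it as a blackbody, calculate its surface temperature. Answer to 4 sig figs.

T ≈ 209.5 K

I = σT⁴, so T = (I/σ)^(1/4) = (109.22/(5.670×10⁻⁸))^(1/4) = 209.5 K.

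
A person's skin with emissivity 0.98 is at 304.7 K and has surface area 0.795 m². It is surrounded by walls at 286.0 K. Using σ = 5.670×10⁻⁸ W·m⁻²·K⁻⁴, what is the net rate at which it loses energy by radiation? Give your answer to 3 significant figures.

Area A = 0.795 m².
Net radiated power P_net = εσA(T⁴ − T₀⁴) = 0.98×5.670×10⁻⁸×0.795×(304.7⁴ − 286.0⁴).
T⁴ − T₀⁴ = 8.61965×10⁹ − 6.69059×10⁹ = 1.92906×10⁹ K⁴, so P_net = 85.2 W.

Net loss ≈ 85.2 W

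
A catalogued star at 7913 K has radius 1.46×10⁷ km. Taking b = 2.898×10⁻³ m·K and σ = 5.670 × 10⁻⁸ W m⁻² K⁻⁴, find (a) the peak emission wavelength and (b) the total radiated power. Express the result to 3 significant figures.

λ_max ≈ 0.366 μm; P ≈ 5.95×10²⁹ W

(a) λ_max = b/T = 2.898×10⁻³/7913 = 3.662×10⁻⁷ m = 0.366 μm.
Surface area A = 4πR² = 4π(1.46×10¹⁰ m)² = 2.67865×10²¹ m².
(b) P = σAT⁴ = 5.670×10⁻⁸×2.67865×10²¹×(7913)⁴ = 5.95×10²⁹ W.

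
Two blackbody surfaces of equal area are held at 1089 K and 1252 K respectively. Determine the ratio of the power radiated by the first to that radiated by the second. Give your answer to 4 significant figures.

With equal areas, P₁/P₂ = (T₁/T₂)⁴ = (1089/1252)⁴ = 0.5724.

P₁/P₂ ≈ 0.5724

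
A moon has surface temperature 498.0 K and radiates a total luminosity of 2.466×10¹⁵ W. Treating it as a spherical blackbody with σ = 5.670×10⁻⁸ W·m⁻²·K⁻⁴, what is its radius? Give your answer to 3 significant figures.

L = 4πR²σT⁴ ⇒ R = √(L/(4πσT⁴)).
σT⁴ = 3487.39 W/m², so R = √(2.466×10¹⁵/(4π×3487.39)) = 2.37×10⁵ m.

R ≈ 2.37×10⁵ m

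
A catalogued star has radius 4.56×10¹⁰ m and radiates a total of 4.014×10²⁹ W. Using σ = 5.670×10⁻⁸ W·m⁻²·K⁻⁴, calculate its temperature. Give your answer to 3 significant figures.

T ≈ 4.06×10³ K

Surface area A = 4πR² = 4π(4.56×10¹⁰ m)² = 2.61300×10²² m².
P = σAT⁴ ⇒ T = (P/(σA))^(1/4) = (4.014×10²⁹/(5.670×10⁻⁸×2.61300×10²²))^(1/4) = 4.06×10³ K.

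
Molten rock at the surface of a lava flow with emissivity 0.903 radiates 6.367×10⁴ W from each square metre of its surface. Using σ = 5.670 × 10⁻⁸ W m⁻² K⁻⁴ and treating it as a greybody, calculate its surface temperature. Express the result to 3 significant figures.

I = εσT⁴, so T = (I/εσ)^(1/4) = (6.367×10⁴/(0.903×5.670×10⁻⁸))^(1/4) = 1.06×10³ K.

T ≈ 1.06×10³ K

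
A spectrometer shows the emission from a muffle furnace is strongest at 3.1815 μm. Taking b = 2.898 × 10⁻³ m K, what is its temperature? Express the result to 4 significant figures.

T ≈ 910.9 K

Wien's law gives T = b/λ_max = (2.898×10⁻³ m·K)/(3.1815×10⁻⁶ m) = 910.9 K.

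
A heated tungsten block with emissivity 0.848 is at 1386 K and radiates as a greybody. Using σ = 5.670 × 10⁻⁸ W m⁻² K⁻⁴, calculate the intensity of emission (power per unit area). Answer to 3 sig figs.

Stefan–Boltzmann: I = εσT⁴ = 0.848 × 5.670×10⁻⁸ × (1386)⁴ = 1.77×10⁵ W/m².

I ≈ 1.77×10⁵ W/m²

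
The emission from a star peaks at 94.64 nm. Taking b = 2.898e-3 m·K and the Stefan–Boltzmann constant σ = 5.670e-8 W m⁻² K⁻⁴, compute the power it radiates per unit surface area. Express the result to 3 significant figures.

I ≈ 4.99×10¹⁰ W/m²

Wien's law: T = b/λ_max = 2.898×10⁻³/9.464×10⁻⁸ = 30621.3 K.
Then I = σT⁴ = 5.670×10⁻⁸×(30621.3)⁴ = 4.99×10¹⁰ W/m².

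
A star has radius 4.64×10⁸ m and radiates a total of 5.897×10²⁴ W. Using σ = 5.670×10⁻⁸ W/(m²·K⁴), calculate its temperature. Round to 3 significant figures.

T ≈ 2.49×10³ K

Surface area A = 4πR² = 4π(4.64×10⁸ m)² = 2.70549×10¹⁸ m².
P = σAT⁴ ⇒ T = (P/(σA))^(1/4) = (5.897×10²⁴/(5.670×10⁻⁸×2.70549×10¹⁸))^(1/4) = 2.49×10³ K.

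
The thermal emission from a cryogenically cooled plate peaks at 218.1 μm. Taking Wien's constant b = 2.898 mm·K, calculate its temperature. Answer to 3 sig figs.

T ≈ 13.3 K

Wien's law gives T = b/λ_max = (2.898×10⁻³ m·K)/(2.181×10⁻⁴ m) = 13.3 K.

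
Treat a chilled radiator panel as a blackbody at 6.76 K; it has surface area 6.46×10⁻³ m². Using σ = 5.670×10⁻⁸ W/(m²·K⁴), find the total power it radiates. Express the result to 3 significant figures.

Area A = 6.46×10⁻³ m².
P = σAT⁴ = 5.670×10⁻⁸ × 6.46×10⁻³ × (6.76)⁴ = 7.65×10⁻⁷ W.

P ≈ 7.65×10⁻⁷ W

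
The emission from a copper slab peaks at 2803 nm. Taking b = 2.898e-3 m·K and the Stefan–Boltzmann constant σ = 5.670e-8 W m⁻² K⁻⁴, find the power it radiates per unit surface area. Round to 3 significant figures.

I ≈ 6.48×10⁴ W/m²

Wien's law: T = b/λ_max = 2.898×10⁻³/2.803×10⁻⁶ = 1033.89 K.
Then I = σT⁴ = 5.670×10⁻⁸×(1033.89)⁴ = 6.48×10⁴ W/m².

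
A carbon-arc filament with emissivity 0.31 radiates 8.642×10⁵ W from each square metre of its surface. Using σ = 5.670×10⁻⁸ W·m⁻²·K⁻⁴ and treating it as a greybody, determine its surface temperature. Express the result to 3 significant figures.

T ≈ 2.65×10³ K

I = εσT⁴, so T = (I/εσ)^(1/4) = (8.642×10⁵/(0.31×5.670×10⁻⁸))^(1/4) = 2.65×10³ K.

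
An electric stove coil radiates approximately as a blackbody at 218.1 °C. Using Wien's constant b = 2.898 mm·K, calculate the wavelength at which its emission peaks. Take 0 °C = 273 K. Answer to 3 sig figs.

T = 218.1 °C + 273 = 491.1 K.
Wien's displacement law: λ_max = b/T = (2.898×10⁻³ m·K)/(491.1 K) = 5.901×10⁻⁶ m.
That is 5.90 μm, in the infrared range.

λ_max ≈ 5.90 μm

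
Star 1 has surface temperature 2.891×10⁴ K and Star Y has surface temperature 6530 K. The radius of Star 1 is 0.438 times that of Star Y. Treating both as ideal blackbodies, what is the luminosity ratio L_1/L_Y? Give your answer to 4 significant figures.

L ∝ R²T⁴, so L_1/L_Y = (R_1/R_Y)²(T_1/T_Y)⁴ = (0.438)² × (2.891×10⁴/6530)⁴ = 0.191844 × 384.184 = 73.70.

L_1/L_Y ≈ 73.70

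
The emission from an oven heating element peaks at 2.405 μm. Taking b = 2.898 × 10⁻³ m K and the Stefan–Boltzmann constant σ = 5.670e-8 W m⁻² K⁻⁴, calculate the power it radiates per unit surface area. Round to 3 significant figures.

Wien's law: T = b/λ_max = 2.898×10⁻³/2.405×10⁻⁶ = 1204.99 K.
Then I = σT⁴ = 5.670×10⁻⁸×(1204.99)⁴ = 1.20×10⁵ W/m².

I ≈ 1.20×10⁵ W/m²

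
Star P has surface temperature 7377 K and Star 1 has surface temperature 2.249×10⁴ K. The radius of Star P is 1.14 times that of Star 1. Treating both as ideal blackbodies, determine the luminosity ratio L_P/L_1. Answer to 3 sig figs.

L_P/L_1 ≈ 0.0150

L ∝ R²T⁴, so L_P/L_1 = (R_P/R_1)²(T_P/T_1)⁴ = (1.14)² × (7377/2.249×10⁴)⁴ = 1.2996 × 0.0115761 = 0.0150.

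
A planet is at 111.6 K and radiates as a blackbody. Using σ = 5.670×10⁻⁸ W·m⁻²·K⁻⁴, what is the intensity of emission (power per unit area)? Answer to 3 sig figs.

Stefan–Boltzmann: I = σT⁴ = 5.670×10⁻⁸ × (111.6)⁴ = 8.80 W/m².

I ≈ 8.80 W/m²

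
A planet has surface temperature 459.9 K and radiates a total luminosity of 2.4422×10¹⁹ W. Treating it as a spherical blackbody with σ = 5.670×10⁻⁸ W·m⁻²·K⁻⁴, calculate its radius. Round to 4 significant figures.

L = 4πR²σT⁴ ⇒ R = √(L/(4πσT⁴)).
σT⁴ = 2536.51 W/m², so R = √(2.4422×10¹⁹/(4π×2536.51)) = 2.768×10⁷ m.

R ≈ 2.768×10⁷ m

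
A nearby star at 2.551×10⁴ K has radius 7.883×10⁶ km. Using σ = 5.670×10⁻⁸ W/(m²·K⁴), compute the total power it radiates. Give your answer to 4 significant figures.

P ≈ 1.875×10³¹ W

Surface area A = 4πR² = 4π(7.883×10⁹ m)² = 7.80895×10²⁰ m².
P = σAT⁴ = 5.670×10⁻⁸ × 7.80895×10²⁰ × (2.551×10⁴)⁴ = 1.875×10³¹ W.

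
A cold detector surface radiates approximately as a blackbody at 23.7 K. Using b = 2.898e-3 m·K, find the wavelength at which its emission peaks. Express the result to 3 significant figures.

Wien's displacement law: λ_max = b/T = (2.898×10⁻³ m·K)/(23.7 K) = 1.223×10⁻⁴ m.
That is 1.22×10⁻⁴ m, in the infrared range.

λ_max ≈ 1.22×10⁻⁴ m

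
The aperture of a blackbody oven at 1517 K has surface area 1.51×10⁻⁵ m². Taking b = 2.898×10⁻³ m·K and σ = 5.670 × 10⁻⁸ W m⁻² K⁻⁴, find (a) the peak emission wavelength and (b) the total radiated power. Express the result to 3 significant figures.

(a) λ_max = b/T = 2.898×10⁻³/1517 = 1.910×10⁻⁶ m = 1.91 μm.
Area A = 1.51×10⁻⁵ m².
(b) P = σAT⁴ = 5.670×10⁻⁸×1.51×10⁻⁵×(1517)⁴ = 4.53 W.

λ_max ≈ 1.91 μm; P ≈ 4.53 W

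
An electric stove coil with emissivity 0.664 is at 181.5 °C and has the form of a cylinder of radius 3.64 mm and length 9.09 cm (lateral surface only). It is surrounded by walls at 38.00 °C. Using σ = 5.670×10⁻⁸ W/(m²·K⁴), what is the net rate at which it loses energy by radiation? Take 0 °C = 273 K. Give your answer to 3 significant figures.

Net loss ≈ 2.61 W

T = 181.5 °C + 273 = 454.5 K.
Surroundings: T = 38.00 °C + 273 = 311.00 K.
Lateral area A = 2πrL = 2π×3.64×10⁻³×0.0909 = 2.07896×10⁻³ m².
Net radiated power P_net = εσA(T⁴ − T₀⁴) = 0.664×5.670×10⁻⁸×2.07896×10⁻³×(454.5⁴ − 311.00⁴).
T⁴ − T₀⁴ = 4.26713×10¹⁰ − 9.35495×10⁹ = 3.33164×10¹⁰ K⁴, so P_net = 2.61 W.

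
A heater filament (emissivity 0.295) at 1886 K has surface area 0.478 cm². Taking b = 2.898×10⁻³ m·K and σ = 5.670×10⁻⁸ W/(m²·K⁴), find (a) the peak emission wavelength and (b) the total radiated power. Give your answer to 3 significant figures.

(a) λ_max = b/T = 2.898×10⁻³/1886 = 1.537×10⁻⁶ m = 1.54 μm.
Area A = 0.478 cm² = 4.78×10⁻⁵ m².
(b) P = εσAT⁴ = 0.295×5.670×10⁻⁸×4.78×10⁻⁵×(1886)⁴ = 10.1 W.

λ_max ≈ 1.54 μm; P ≈ 10.1 W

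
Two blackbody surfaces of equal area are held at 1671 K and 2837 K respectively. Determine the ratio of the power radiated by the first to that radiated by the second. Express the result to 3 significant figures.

P₁/P₂ ≈ 0.120

With equal areas, P₁/P₂ = (T₁/T₂)⁴ = (1671/2837)⁴ = 0.120.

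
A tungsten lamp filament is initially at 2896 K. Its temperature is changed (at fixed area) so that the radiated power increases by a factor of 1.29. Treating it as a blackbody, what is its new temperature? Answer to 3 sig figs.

T₂ ≈ 3.09×10³ K

P ∝ T⁴, so T₂/T₁ = (P₂/P₁)^(1/4) = (1.29)^(1/4) = 1.06573.
T₂ = 2896 × 1.06573 = 3.09×10³ K.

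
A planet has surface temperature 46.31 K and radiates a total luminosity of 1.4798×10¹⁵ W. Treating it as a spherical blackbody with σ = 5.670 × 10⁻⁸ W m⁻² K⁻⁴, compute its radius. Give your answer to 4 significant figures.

R ≈ 2.125×10⁷ m

L = 4πR²σT⁴ ⇒ R = √(L/(4πσT⁴)).
σT⁴ = 0.260785 W/m², so R = √(1.4798×10¹⁵/(4π×0.260785)) = 2.125×10⁷ m.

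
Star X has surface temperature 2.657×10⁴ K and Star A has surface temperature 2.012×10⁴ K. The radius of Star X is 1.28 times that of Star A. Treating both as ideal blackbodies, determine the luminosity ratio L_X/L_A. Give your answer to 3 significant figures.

L_X/L_A ≈ 4.98

L ∝ R²T⁴, so L_X/L_A = (R_X/R_A)²(T_X/T_A)⁴ = (1.28)² × (2.657×10⁴/2.012×10⁴)⁴ = 1.6384 × 3.04127 = 4.98.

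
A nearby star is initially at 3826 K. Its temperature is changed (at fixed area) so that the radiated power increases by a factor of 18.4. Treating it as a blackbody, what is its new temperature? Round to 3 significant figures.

P ∝ T⁴, so T₂/T₁ = (P₂/P₁)^(1/4) = (18.4)^(1/4) = 2.07112.
T₂ = 3826 × 2.07112 = 7.92×10³ K.

T₂ ≈ 7.92×10³ K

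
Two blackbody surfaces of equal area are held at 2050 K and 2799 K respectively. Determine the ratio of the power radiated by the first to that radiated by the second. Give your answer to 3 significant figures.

P₁/P₂ ≈ 0.288

With equal areas, P₁/P₂ = (T₁/T₂)⁴ = (2050/2799)⁴ = 0.288.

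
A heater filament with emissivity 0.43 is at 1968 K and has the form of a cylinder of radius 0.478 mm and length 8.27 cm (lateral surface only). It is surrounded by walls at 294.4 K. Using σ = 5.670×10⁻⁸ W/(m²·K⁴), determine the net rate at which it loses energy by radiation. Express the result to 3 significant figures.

Lateral area A = 2πrL = 2π×4.78×10⁻⁴×0.0827 = 2.48378×10⁻⁴ m².
Net radiated power P_net = εσA(T⁴ − T₀⁴) = 0.43×5.670×10⁻⁸×2.48378×10⁻⁴×(1968⁴ − 294.4⁴).
T⁴ − T₀⁴ = 1.50003×10¹³ − 7.51192×10⁹ = 1.49928×10¹³ K⁴, so P_net = 90.8 W.

Net loss ≈ 90.8 W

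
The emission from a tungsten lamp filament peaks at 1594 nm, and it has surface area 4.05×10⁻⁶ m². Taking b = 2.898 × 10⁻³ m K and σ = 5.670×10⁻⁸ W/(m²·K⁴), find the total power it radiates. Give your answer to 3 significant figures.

P ≈ 2.51 W

Wien's law: T = b/λ_max = 2.898×10⁻³/1.594×10⁻⁶ = 1818.07 K.
Area A = 4.05×10⁻⁶ m².
Then P = σAT⁴ = 5.670×10⁻⁸×4.05×10⁻⁶×(1818.07)⁴ = 2.51 W.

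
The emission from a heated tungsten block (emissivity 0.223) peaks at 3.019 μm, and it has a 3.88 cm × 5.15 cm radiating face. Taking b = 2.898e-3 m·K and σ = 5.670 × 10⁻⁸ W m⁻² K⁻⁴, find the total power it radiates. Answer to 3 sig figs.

Wien's law: T = b/λ_max = 2.898×10⁻³/3.019×10⁻⁶ = 959.921 K.
Area A = 0.0388 × 0.0515 = 1.9982×10⁻³ m².
Then P = εσAT⁴ = 0.223×5.670×10⁻⁸×1.9982×10⁻³×(959.921)⁴ = 21.5 W.

P ≈ 21.5 W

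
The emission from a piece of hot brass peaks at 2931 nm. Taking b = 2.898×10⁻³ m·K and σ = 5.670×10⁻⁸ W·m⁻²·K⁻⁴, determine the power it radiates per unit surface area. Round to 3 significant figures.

Wien's law: T = b/λ_max = 2.898×10⁻³/2.931×10⁻⁶ = 988.741 K.
Then I = σT⁴ = 5.670×10⁻⁸×(988.741)⁴ = 5.42×10⁴ W/m².

I ≈ 5.42×10⁴ W/m²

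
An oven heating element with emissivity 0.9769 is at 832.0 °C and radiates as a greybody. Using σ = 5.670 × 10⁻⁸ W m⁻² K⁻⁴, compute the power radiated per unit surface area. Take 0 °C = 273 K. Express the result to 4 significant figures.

I ≈ 8.258×10⁴ W/m²

T = 832.0 °C + 273 = 1105.0 K.
Stefan–Boltzmann: I = εσT⁴ = 0.9769 × 5.670×10⁻⁸ × (1105.0)⁴ = 8.258×10⁴ W/m².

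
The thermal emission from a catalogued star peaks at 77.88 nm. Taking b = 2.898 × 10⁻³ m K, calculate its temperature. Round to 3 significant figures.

Wien's law gives T = b/λ_max = (2.898×10⁻³ m·K)/(7.788×10⁻⁸ m) = 3.72×10⁴ K.

T ≈ 3.72×10⁴ K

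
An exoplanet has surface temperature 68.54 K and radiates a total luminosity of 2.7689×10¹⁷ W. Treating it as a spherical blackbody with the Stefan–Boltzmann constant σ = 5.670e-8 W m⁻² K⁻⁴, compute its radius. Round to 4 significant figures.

L = 4πR²σT⁴ ⇒ R = √(L/(4πσT⁴)).
σT⁴ = 1.25129 W/m², so R = √(2.7689×10¹⁷/(4π×1.25129)) = 1.327×10⁸ m.

R ≈ 1.327×10⁸ m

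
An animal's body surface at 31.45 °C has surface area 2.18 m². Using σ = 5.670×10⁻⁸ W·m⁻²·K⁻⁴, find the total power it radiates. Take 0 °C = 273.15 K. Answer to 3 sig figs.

T = 31.45 °C + 273.15 = 304.60 K.
Area A = 2.18 m².
P = σAT⁴ = 5.670×10⁻⁸ × 2.18 × (304.60)⁴ = 1.06×10³ W.

P ≈ 1.06×10³ W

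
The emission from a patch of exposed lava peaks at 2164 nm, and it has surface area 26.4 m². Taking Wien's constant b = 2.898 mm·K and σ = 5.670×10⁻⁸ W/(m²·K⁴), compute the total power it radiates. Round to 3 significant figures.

Wien's law: T = b/λ_max = 2.898×10⁻³/2.164×10⁻⁶ = 1339.19 K.
Area A = 26.4 m².
Then P = σAT⁴ = 5.670×10⁻⁸×26.4×(1339.19)⁴ = 4.81×10⁶ W.

P ≈ 4.81×10⁶ W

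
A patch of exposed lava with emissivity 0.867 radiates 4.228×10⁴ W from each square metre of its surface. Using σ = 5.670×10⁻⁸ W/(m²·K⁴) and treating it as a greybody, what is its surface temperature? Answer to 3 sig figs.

T ≈ 963 K

I = εσT⁴, so T = (I/εσ)^(1/4) = (4.228×10⁴/(0.867×5.670×10⁻⁸))^(1/4) = 963 K.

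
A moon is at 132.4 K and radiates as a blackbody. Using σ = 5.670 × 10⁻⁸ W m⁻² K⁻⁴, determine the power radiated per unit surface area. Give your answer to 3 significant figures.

Stefan–Boltzmann: I = σT⁴ = 5.670×10⁻⁸ × (132.4)⁴ = 17.4 W/m².

I ≈ 17.4 W/m²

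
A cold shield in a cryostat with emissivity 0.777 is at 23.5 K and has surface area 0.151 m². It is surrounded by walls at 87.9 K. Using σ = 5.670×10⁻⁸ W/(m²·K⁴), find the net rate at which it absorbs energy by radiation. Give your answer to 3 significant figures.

Net gain ≈ 0.395 W

Area A = 0.151 m².
Net radiated power P_net = εσA(T⁴ − T₀⁴) = 0.777×5.670×10⁻⁸×0.151×(23.5⁴ − 87.9⁴).
T⁴ − T₀⁴ = 3.04980×10⁵ − 5.96974×10⁷ = -5.93924×10⁷ K⁴, so P_net = -0.395 W — negative, meaning a net gain of 0.395 W.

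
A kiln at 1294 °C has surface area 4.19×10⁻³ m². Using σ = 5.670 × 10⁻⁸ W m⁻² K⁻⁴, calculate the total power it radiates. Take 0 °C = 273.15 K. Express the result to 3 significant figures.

P ≈ 1.43×10³ W

T = 1294 °C + 273.15 = 1567.15 K.
Area A = 4.19×10⁻³ m².
P = σAT⁴ = 5.670×10⁻⁸ × 4.19×10⁻³ × (1567.15)⁴ = 1.43×10³ W.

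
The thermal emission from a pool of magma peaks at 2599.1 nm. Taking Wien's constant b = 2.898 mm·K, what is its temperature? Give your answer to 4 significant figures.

T ≈ 1115 K

Wien's law gives T = b/λ_max = (2.898×10⁻³ m·K)/(2.5991×10⁻⁶ m) = 1115 K.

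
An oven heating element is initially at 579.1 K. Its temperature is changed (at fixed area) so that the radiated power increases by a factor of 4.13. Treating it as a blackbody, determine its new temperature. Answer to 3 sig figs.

T₂ ≈ 826 K

P ∝ T⁴, so T₂/T₁ = (P₂/P₁)^(1/4) = (4.13)^(1/4) = 1.42557.
T₂ = 579.1 × 1.42557 = 826 K.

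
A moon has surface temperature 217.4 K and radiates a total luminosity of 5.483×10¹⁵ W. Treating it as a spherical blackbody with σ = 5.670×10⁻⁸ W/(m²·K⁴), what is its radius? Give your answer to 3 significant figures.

L = 4πR²σT⁴ ⇒ R = √(L/(4πσT⁴)).
σT⁴ = 126.655 W/m², so R = √(5.483×10¹⁵/(4π×126.655)) = 1.86×10⁶ m.

R ≈ 1.86×10⁶ m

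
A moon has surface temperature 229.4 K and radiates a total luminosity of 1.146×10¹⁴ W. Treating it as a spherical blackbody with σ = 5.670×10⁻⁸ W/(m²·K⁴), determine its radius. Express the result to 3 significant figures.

R ≈ 2.41×10⁵ m

L = 4πR²σT⁴ ⇒ R = √(L/(4πσT⁴)).
σT⁴ = 157.021 W/m², so R = √(1.146×10¹⁴/(4π×157.021)) = 2.41×10⁵ m.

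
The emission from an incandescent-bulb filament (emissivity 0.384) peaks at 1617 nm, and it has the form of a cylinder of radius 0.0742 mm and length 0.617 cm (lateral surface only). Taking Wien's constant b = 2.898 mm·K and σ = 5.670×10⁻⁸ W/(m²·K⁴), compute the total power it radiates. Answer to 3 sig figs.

P ≈ 0.646 W

Wien's law: T = b/λ_max = 2.898×10⁻³/1.617×10⁻⁶ = 1792.21 K.
Lateral area A = 2πrL = 2π×7.42×10⁻⁵×6.17×10⁻³ = 2.87653×10⁻⁶ m².
Then P = εσAT⁴ = 0.384×5.670×10⁻⁸×2.87653×10⁻⁶×(1792.21)⁴ = 0.646 W.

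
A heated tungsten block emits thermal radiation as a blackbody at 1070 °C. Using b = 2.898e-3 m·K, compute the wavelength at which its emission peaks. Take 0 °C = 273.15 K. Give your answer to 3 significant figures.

λ_max ≈ 2.16 μm

T = 1070 °C + 273.15 = 1343.15 K.
Wien's displacement law: λ_max = b/T = (2.898×10⁻³ m·K)/(1343.15 K) = 2.158×10⁻⁶ m.
That is 2.16 μm, in the infrared range.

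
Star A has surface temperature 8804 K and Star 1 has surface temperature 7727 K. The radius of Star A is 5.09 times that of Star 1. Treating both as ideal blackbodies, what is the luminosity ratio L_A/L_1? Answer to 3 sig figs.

L_A/L_1 ≈ 43.7

L ∝ R²T⁴, so L_A/L_1 = (R_A/R_1)²(T_A/T_1)⁴ = (5.09)² × (8804/7727)⁴ = 25.9081 × 1.68530 = 43.7.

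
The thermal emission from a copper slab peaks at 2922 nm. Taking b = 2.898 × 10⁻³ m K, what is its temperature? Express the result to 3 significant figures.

Wien's law gives T = b/λ_max = (2.898×10⁻³ m·K)/(2.922×10⁻⁶ m) = 992 K.

T ≈ 992 K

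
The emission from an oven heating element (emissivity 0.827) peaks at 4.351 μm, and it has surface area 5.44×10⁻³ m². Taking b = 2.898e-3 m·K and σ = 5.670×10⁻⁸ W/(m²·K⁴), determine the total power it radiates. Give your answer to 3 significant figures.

Wien's law: T = b/λ_max = 2.898×10⁻³/4.351×10⁻⁶ = 666.054 K.
Area A = 5.44×10⁻³ m².
Then P = εσAT⁴ = 0.827×5.670×10⁻⁸×5.44×10⁻³×(666.054)⁴ = 50.2 W.

P ≈ 50.2 W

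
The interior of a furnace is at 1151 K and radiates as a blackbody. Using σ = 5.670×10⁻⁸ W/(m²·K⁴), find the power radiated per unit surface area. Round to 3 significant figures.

Stefan–Boltzmann: I = σT⁴ = 5.670×10⁻⁸ × (1151)⁴ = 9.95×10⁴ W/m².

I ≈ 9.95×10⁴ W/m²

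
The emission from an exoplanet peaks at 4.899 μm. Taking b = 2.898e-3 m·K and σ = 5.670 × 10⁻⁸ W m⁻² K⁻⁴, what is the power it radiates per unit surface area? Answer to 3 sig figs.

Wien's law: T = b/λ_max = 2.898×10⁻³/4.899×10⁻⁶ = 591.549 K.
Then I = σT⁴ = 5.670×10⁻⁸×(591.549)⁴ = 6.94×10³ W/m².

I ≈ 6.94×10³ W/m²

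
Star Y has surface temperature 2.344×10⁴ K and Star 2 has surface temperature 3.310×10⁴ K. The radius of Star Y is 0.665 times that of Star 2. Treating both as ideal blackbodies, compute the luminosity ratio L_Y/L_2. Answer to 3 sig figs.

L_Y/L_2 ≈ 0.111

L ∝ R²T⁴, so L_Y/L_2 = (R_Y/R_2)²(T_Y/T_2)⁴ = (0.665)² × (2.344×10⁴/3.310×10⁴)⁴ = 0.442225 × 0.251489 = 0.111.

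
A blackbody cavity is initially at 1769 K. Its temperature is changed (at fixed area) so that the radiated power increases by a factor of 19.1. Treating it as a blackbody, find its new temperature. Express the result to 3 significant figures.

T₂ ≈ 3.70×10³ K

P ∝ T⁴, so T₂/T₁ = (P₂/P₁)^(1/4) = (19.1)^(1/4) = 2.09054.
T₂ = 1769 × 2.09054 = 3.70×10³ K.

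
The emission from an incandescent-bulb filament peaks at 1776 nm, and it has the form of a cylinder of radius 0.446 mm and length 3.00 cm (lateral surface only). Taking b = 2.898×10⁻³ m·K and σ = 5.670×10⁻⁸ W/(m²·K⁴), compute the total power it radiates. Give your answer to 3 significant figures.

Wien's law: T = b/λ_max = 2.898×10⁻³/1.776×10⁻⁶ = 1631.76 K.
Lateral area A = 2πrL = 2π×4.46×10⁻⁴×0.0300 = 8.40690×10⁻⁵ m².
Then P = σAT⁴ = 5.670×10⁻⁸×8.40690×10⁻⁵×(1631.76)⁴ = 33.8 W.

P ≈ 33.8 W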